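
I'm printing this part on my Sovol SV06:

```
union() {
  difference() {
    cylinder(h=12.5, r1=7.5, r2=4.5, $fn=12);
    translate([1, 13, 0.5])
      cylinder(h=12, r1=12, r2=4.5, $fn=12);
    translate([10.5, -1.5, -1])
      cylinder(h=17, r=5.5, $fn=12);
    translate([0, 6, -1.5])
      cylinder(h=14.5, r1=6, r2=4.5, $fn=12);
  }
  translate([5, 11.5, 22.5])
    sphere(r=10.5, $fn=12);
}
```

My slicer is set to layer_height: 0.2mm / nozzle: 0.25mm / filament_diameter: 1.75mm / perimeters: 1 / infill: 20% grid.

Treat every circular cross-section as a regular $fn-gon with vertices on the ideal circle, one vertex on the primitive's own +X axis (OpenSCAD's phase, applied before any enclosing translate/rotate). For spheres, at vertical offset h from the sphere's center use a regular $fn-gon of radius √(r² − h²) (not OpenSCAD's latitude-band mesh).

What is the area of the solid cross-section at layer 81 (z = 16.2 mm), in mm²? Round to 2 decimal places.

211.68 mm²

At z = 16.2 mm: the cone does not reach this height (z outside [0, 12.5]); the cone at (1, 13) does not reach this height (z outside [0.5, 12.5]); the cylinder at (10.5, -1.5) is absent (z outside [-1, 16]); the cone at (0, 6) does not reach this height (z outside [-1.5, 13]); Subtracting the remaining from the first: the first operand is absent here, so nothing remains; the r=10.5 sphere at (5, 11.5) contributes a regular 12-gon of circumradius √(10.5²−6.3²) = 8.400 (area = (12/2)·8.400²·sin(360°/12) = 211.68 mm²); Merging all regions: only the r=10.5 sphere at (5, 11.5) is present, so the union is just that shape — area = 211.68 mm². Overall, the cross-section is a single solid region. Net area = 211.68 mm².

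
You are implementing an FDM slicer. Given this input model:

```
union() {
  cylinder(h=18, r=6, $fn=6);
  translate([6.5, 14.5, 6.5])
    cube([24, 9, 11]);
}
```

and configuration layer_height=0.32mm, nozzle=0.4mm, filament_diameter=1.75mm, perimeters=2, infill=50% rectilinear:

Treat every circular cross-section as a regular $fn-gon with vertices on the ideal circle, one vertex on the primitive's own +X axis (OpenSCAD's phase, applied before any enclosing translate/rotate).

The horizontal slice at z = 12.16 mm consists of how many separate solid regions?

2

At z = 12.16 mm: the r=6 cylinder gives a regular 6-gon of circumradius 6 (constant along its height); the cube at (6.5, 14.5) (footprint 24×9) is included at this height; Merging all regions: the 2 present regions are separate (no shared area or edge), so areas and boundary lengths simply add and each stays a separate island — 2 connected regions. The result has 2 disconnected regions.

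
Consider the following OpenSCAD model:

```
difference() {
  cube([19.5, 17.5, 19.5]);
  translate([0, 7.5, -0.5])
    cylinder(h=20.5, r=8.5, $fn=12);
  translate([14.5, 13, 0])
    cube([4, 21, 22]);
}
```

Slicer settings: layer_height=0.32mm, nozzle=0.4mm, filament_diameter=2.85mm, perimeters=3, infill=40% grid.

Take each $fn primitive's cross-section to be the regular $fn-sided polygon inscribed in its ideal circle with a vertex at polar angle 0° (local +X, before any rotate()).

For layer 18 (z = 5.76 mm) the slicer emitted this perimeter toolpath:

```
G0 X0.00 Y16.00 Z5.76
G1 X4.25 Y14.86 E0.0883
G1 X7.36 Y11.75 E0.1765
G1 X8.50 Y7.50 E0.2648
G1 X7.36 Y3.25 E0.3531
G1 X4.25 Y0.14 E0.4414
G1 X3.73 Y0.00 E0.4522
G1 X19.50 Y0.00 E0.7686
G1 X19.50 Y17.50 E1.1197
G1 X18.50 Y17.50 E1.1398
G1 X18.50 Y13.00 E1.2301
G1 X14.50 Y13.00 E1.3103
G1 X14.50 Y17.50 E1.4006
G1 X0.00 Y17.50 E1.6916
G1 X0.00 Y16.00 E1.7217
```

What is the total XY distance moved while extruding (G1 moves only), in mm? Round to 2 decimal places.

85.81 mm

Sum the Euclidean lengths of each G1 segment: total = 85.81 mm.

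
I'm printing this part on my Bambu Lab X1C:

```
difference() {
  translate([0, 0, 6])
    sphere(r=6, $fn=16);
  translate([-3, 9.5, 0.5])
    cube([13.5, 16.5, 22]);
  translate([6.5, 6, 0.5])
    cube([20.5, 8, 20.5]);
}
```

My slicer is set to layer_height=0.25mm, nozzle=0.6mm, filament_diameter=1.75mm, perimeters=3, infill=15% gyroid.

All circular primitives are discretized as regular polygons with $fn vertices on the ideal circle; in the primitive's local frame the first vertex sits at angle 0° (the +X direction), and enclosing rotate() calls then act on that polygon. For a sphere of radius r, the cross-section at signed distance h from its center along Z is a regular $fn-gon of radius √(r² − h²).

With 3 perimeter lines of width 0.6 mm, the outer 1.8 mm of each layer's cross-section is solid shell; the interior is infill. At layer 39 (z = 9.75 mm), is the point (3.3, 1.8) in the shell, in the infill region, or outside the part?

At z = 9.75 mm: the r=6 sphere contributes a regular 16-gon of circumradius √(6²−3.75²) = 4.684; the cube at (-3, 9.5) is present — its section is the full 13.5×16.5 rectangle; the 20.5×8 cube at (6.5, 6) contributes its full rectangle; After the difference (first − rest): starting from the r=6 sphere, the 13.5×16.5 cube at (-3, 9.5) misses the remaining region (no effect); the 20.5×8 cube at (6.5, 6) misses the remaining region (no effect) — 1 connected region. Overall, the cross-section is a single solid region. The nearest boundary edge runs (3.31, 3.31)→(4.33, 1.79); distance from the point to it = 0.85 mm. The point is inside the cross-section, 0.85 mm from the nearest boundary — within the 1.8 mm shell band (3 × 0.6).

shell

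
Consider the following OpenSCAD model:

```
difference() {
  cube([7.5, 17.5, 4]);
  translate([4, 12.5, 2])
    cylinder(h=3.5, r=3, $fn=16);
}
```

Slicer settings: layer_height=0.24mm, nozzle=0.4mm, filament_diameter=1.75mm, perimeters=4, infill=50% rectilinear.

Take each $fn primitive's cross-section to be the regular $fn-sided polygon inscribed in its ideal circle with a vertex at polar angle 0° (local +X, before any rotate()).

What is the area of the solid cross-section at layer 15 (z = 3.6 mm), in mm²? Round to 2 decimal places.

At z = 3.6 mm: the 7.5×17.5 cube contributes its full rectangle (area 131.25 mm²); the cylinder at (4, 12.5): section is a regular 16-gon, circumradius r=3 (area = (16/2)·3.000²·sin(360°/16) = 27.55 mm²); Taking the first minus the rest: starting from the 7.5×17.5 cube (131.25 mm²), the r=3 cylinder at (4, 12.5) lies wholly inside it (removes its full 27.55 mm² and its 18.73 mm outline becomes a hole wall) — area = 103.70 mm². Overall, the cross-section is one region with 1 hole. Net area = 103.70 mm².

103.70 mm²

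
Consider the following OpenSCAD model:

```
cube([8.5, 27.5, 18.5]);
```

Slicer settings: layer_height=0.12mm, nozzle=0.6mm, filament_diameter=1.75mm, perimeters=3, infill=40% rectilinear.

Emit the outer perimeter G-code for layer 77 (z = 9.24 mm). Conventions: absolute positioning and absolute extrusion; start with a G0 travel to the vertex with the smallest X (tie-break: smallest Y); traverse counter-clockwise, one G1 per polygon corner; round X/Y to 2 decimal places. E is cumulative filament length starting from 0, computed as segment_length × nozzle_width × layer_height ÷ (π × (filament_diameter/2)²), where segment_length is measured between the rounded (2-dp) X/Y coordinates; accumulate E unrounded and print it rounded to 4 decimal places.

G0 X0.00 Y0.00 Z9.24
G1 X8.50 Y0.00 E0.2544
G1 X8.50 Y27.50 E1.0776
G1 X0.00 Y27.50 E1.3321
G1 X0.00 Y0.00 E2.1553

At z = 9.24 mm: the cube is present — its section is the full 8.5×27.5 rectangle. The outline is a single polygon with 4 vertices. Extrusion per mm of travel: 0.6 × 0.12 / (π × 0.875²) = 0.029934. Accumulating E over each segment gives final E = 2.1553.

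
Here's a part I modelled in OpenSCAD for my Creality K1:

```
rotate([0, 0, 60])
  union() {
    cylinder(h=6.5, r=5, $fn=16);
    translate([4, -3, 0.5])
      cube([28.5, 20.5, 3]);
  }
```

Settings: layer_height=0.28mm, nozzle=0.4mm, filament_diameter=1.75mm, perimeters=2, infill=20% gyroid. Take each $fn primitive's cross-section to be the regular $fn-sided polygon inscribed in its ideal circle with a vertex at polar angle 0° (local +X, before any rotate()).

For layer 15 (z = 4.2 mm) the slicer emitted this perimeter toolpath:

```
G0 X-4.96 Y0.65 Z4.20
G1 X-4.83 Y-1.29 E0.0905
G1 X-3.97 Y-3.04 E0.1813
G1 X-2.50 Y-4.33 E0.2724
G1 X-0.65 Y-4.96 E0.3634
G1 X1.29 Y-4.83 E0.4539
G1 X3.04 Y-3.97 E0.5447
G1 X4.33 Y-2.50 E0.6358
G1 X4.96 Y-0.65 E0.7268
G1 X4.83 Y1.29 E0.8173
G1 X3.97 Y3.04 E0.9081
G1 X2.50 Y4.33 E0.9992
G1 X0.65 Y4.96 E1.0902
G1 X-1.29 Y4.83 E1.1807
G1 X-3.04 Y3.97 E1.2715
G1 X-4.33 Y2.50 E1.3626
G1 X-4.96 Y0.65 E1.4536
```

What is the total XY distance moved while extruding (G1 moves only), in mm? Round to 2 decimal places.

31.22 mm

Sum the Euclidean lengths of each G1 segment: total = 31.22 mm.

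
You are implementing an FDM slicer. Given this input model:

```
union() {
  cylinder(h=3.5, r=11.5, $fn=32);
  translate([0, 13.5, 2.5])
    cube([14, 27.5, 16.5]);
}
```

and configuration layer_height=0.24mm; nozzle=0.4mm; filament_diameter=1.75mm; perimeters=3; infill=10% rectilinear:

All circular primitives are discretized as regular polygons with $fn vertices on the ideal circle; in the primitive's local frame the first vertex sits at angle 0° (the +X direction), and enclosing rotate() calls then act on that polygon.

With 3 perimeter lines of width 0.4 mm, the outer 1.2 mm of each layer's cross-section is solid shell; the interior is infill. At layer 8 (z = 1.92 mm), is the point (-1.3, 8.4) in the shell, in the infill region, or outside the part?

At z = 1.92 mm: the r=11.5 cylinder gives a regular 32-gon of circumradius 11.5 (constant along its height); the cube at (0, 13.5) is absent (z outside [2.5, 19]); Combining (union): only the r=11.5 cylinder is present, so the union is just that shape — 1 connected region. Overall, the cross-section is a single solid region. The nearest boundary edge runs (0.00, 11.50)→(-2.24, 11.28); distance from the point to it = 2.96 mm. The point is inside the cross-section and 2.96 mm from the nearest boundary — more than the 1.2 mm shell width (3 × 0.4), so it's in the infill interior.

infill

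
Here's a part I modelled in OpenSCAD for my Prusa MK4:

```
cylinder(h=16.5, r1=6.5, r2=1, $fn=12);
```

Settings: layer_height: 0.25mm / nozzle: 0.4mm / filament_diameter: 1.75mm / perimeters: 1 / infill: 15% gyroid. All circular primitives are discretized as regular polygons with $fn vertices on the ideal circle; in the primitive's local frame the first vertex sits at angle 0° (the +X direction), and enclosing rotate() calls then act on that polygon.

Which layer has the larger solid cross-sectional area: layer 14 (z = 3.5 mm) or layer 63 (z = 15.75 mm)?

layer 14 (z = 3.5 mm)

Layer 14 (z = 3.5): the cone: at t=0.212 of its height the radius interpolates to r₁+(r₂−r₁)t = 5.333, giving a regular 12-gon of that circumradius (area = (12/2)·5.333²·sin(360°/12) = 85.33 mm²). So its area = 85.33 mm². Layer 63 (z = 15.75): the cone contributes a regular 12-gon of circumradius 1.250 (interpolated between r1=6.5 and r2=1 at t=0.955) (area = (12/2)·1.250²·sin(360°/12) = 4.69 mm²). So its area = 4.69 mm². Layer 14 is larger (85.33 vs 4.69 mm²).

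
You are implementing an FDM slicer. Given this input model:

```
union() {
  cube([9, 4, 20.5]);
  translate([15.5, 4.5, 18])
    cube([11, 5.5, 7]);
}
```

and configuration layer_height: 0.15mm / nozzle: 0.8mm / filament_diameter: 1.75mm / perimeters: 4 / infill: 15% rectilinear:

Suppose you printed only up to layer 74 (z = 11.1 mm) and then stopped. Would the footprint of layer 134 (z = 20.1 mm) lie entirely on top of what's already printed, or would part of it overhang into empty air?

Compare the two slices. At z = 11.1: the cube (footprint 9×4) is included at this height (area 36.00 mm²); the cube at (15.5, 4.5) is not intersected at this z (z outside [18, 25]); Merging all regions: only the 9×4 cube is present, so the union is just that shape — area = 36.00 mm². At z = 20.1: the 9×4 cube contributes its full rectangle (area 36.00 mm²); the cube at (15.5, 4.5) (footprint 11×5.5) is included at this height (area 60.50 mm²); Combining (union): the 2 present regions are separate (no shared area or edge), so areas and boundary lengths simply add and each stays a separate island — area = 96.50 mm². Checking containment: at z = 20.1 the cross-section extends beyond the z = 11.1 cross-section by about 60.50 mm².

part overhangs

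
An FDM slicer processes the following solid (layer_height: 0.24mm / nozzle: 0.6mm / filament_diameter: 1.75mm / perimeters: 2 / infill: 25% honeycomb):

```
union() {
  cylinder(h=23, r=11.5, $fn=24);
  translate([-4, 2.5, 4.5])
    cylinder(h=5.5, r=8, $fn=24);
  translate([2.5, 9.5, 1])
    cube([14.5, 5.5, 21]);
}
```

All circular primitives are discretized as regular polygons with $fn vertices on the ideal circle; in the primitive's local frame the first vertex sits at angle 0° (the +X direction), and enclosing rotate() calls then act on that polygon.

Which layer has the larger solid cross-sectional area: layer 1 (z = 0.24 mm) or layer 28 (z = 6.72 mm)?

Layer 1 (z = 0.24): the cylinder: section is a regular 24-gon, circumradius r=11.5 (area = (24/2)·11.500²·sin(360°/24) = 410.75 mm²); the cylinder at (-4, 2.5) does not reach this height (z outside [4.5, 10]); the cube at (2.5, 9.5) is absent (z outside [1, 22]); Combining (union): only the r=11.5 cylinder is present, so the union is just that shape — area = 410.75 mm². So its area = 410.75 mm². Layer 28 (z = 6.72): the r=11.5 cylinder gives a regular 24-gon of circumradius 11.5 (constant along its height) (area = (24/2)·11.500²·sin(360°/24) = 410.75 mm²); the cylinder at (-4, 2.5): section is a regular 24-gon, circumradius r=8 (area = (24/2)·8.000²·sin(360°/24) = 198.77 mm²); the cube at (2.5, 9.5) is present — its section is the full 14.5×5.5 rectangle (area 79.75 mm²); Taking the union: the regions partially overlap — summed areas 689.27 mm² minus the doubly-counted overlap 191.13 mm² gives 498.14 mm² — area = 498.14 mm². So its area = 498.14 mm². Layer 28 is larger (498.14 vs 410.75 mm²).

layer 28 (z = 6.72 mm)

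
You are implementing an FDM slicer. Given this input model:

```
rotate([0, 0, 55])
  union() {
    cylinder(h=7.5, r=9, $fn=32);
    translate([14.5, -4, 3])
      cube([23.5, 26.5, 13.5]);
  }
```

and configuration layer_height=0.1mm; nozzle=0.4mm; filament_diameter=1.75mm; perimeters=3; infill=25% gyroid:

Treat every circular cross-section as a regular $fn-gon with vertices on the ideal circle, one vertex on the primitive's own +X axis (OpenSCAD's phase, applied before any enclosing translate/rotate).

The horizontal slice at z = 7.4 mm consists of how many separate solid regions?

2

At z = 7.4 mm: the cylinder: section is a regular 32-gon, circumradius r=9; the 23.5×26.5 cube at (14.5, -4) contributes its full rectangle; Taking the union: the 2 present regions are separate (no shared area or edge), so areas and boundary lengths simply add and each stays a separate island — 2 connected regions; (rotated 55° about Z; rotation is an isometry so areas/perimeters/island counts are preserved). The result has 2 disconnected regions.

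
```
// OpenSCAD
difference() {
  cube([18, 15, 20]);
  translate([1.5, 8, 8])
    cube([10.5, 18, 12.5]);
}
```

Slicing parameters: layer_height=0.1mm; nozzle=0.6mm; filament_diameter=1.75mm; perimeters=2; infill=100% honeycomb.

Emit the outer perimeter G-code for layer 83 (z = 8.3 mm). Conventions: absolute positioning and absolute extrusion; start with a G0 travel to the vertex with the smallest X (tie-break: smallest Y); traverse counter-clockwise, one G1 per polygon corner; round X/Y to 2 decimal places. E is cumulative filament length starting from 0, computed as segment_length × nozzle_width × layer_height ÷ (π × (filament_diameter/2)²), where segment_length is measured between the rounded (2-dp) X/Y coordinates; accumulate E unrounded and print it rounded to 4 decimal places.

At z = 8.3 mm: the cube is present — its section is the full 18×15 rectangle; the cube at (1.5, 8) is present — its section is the full 10.5×18 rectangle; Taking the first minus the rest: starting from the 18×15 cube, the 10.5×18 cube at (1.5, 8) partially overlaps it — only the 73.50 mm² overlap (of its 189.00 mm²) is removed, clipping the outline — 1 connected region. The outline is a single polygon with 8 vertices. Extrusion per mm of travel: 0.6 × 0.1 / (π × 0.875²) = 0.024945. Accumulating E over each segment gives final E = 1.9956.

G0 X0.00 Y0.00 Z8.30
G1 X18.00 Y0.00 E0.4490
G1 X18.00 Y15.00 E0.8232
G1 X12.00 Y15.00 E0.9729
G1 X12.00 Y8.00 E1.1475
G1 X1.50 Y8.00 E1.4094
G1 X1.50 Y15.00 E1.5840
G1 X0.00 Y15.00 E1.6214
G1 X0.00 Y0.00 E1.9956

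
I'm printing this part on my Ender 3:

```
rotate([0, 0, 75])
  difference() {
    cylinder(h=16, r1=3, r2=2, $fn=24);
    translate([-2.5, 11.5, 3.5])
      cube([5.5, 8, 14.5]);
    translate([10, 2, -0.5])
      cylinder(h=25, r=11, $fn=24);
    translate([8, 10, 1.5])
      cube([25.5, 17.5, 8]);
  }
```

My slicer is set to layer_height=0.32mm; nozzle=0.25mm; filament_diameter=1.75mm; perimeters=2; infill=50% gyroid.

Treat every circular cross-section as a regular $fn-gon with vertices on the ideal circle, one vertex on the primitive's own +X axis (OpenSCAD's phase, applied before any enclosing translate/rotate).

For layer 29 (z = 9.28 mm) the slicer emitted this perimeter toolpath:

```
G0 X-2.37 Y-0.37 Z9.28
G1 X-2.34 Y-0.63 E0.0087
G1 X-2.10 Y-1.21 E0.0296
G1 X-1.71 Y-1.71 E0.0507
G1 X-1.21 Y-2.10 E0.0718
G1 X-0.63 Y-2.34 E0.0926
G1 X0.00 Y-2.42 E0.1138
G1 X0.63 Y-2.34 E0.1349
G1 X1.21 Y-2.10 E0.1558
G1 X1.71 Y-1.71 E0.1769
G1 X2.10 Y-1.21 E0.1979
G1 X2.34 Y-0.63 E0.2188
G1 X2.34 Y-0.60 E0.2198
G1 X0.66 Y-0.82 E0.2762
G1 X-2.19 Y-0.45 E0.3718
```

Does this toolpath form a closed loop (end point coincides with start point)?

Start point (G0): (-2.37, -0.37). End point (last G1): the path does not return to the start — open.

no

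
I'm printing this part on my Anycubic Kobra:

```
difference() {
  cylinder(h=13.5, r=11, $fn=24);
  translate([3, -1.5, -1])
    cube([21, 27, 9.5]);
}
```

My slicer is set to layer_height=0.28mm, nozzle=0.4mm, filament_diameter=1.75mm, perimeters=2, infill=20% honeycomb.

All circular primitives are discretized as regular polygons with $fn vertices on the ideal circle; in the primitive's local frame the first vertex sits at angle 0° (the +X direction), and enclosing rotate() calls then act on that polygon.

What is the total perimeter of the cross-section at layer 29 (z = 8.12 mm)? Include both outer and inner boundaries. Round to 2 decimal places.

At z = 8.12 mm: the r=11 cylinder contributes a regular 24-gon of circumradius 11 (perimeter = 2·24·11.000·sin(180°/24) = 68.92 mm); the 21×27 cube at (3, -1.5) contributes its full rectangle (perimeter 96.00 mm); Subtracting the remaining from the first: starting from the r=11 cylinder, the 21×27 cube at (3, -1.5) partially overlaps it — only the 73.40 mm² overlap (of its 567.00 mm²) is removed, clipping the outline — boundary = 73.08 mm. Overall, the cross-section is a single solid region. Total boundary length (outer) = 73.08 mm.

73.08 mm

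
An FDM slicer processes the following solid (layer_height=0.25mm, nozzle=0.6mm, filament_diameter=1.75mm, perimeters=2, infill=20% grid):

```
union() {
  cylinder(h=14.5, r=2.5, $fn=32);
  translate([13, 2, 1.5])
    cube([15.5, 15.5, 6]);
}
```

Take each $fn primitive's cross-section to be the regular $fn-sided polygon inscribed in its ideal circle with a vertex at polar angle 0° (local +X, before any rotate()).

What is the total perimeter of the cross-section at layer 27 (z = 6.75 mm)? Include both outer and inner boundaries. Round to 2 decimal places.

77.68 mm

At z = 6.75 mm: the r=2.5 cylinder contributes a regular 32-gon of circumradius 2.5 (perimeter = 2·32·2.500·sin(180°/32) = 15.68 mm); the cube at (13, 2) is present — its section is the full 15.5×15.5 rectangle (perimeter 62.00 mm); Taking the union: the 2 present regions are separate (no shared area or edge), so areas and boundary lengths simply add and each stays a separate island — boundary = 77.68 mm. Overall, the cross-section has 2 separate islands. Total boundary length (outer) = 77.68 mm.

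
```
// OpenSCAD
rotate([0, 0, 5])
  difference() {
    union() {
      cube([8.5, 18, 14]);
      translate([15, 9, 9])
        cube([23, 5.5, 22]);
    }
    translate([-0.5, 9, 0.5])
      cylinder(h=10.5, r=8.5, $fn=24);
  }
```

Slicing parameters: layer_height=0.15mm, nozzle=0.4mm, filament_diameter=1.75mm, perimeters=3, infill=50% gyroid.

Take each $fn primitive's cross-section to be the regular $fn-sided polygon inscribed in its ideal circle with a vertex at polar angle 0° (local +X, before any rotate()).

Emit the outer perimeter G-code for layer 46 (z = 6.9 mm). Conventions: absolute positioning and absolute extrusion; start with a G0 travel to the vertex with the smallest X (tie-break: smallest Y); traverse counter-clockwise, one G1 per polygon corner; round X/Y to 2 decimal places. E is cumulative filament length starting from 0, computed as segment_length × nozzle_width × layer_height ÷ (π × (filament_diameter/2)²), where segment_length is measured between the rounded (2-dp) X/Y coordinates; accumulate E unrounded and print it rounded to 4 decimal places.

At z = 6.9 mm: the cube is present — its section is the full 8.5×18 rectangle; the cube at (15, 9) is not intersected at this z (z outside [9, 31]); Combining (union): only the 8.5×18 cube is present, so the union is just that shape — 1 connected region; the r=8.5 cylinder at (-0.5, 9) gives a regular 24-gon of circumradius 8.5 (constant along its height); After the difference (first − rest): starting from the result so far, the r=8.5 cylinder at (-0.5, 9) partially overlaps it — only the 103.73 mm² overlap (of its 224.40 mm²) is removed, clipping the outline — 1 connected region; (whole slice rotated 5° about Z — lengths, areas and connectivity unchanged). The outline is a single polygon with 17 vertices. Extrusion per mm of travel: 0.4 × 0.15 / (π × 0.875²) = 0.024945. Accumulating E over each segment gives final E = 1.5403.

G0 X-1.57 Y17.93 Z6.90
G1 X-1.52 Y17.37 E0.0140
G1 X0.19 Y17.29 E0.0567
G1 X2.31 Y16.63 E0.1121
G1 X4.18 Y15.43 E0.1675
G1 X5.68 Y13.80 E0.2228
G1 X6.70 Y11.83 E0.2781
G1 X7.19 Y9.66 E0.3336
G1 X7.09 Y7.45 E0.3888
G1 X6.42 Y5.33 E0.4443
G1 X5.23 Y3.46 E0.4996
G1 X3.59 Y1.96 E0.5550
G1 X1.62 Y0.93 E0.6105
G1 X-0.05 Y0.56 E0.6531
G1 X0.00 Y0.00 E0.6672
G1 X8.47 Y0.74 E0.8792
G1 X6.90 Y18.67 E1.3282
G1 X-1.57 Y17.93 E1.5403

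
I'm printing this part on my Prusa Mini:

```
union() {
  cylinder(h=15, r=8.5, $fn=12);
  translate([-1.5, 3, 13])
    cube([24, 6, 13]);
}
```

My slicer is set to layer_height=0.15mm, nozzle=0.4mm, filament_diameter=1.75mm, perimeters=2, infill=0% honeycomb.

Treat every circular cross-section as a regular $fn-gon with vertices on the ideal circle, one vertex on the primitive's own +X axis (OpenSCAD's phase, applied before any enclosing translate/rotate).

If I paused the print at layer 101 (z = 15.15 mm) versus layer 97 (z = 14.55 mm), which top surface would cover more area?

layer 97 (z = 14.55 mm)

Layer 101 (z = 15.15): the cylinder is absent (z outside [0, 15]); the cube at (-1.5, 3) is present — its section is the full 24×6 rectangle (area 144.00 mm²); Combining (union): only the 24×6 cube at (-1.5, 3) is present, so the union is just that shape — area = 144.00 mm². So its area = 144.00 mm². Layer 97 (z = 14.55): the r=8.5 cylinder contributes a regular 12-gon of circumradius 8.5 (area = (12/2)·8.500²·sin(360°/12) = 216.75 mm²); the cube at (-1.5, 3) is present — its section is the full 24×6 rectangle (area 144.00 mm²); Combining (union): the regions partially overlap — summed areas 360.75 mm² minus the doubly-counted overlap 37.84 mm² gives 322.91 mm² — area = 322.91 mm². So its area = 322.91 mm². Layer 97 is larger (322.91 vs 144.00 mm²).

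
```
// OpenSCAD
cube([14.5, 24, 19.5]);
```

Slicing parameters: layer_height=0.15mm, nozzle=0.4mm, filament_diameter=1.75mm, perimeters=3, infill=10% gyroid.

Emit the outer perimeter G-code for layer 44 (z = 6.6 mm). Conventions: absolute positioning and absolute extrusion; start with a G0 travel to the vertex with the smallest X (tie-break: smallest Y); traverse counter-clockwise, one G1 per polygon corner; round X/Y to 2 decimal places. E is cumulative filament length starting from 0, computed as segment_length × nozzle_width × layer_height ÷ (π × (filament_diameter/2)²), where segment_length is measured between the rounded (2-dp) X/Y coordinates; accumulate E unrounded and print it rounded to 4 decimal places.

At z = 6.6 mm: the 14.5×24 cube contributes its full rectangle. The outline is a single polygon with 4 vertices. Extrusion per mm of travel: 0.4 × 0.15 / (π × 0.875²) = 0.024945. Accumulating E over each segment gives final E = 1.9208.

G0 X0.00 Y0.00 Z6.60
G1 X14.50 Y0.00 E0.3617
G1 X14.50 Y24.00 E0.9604
G1 X0.00 Y24.00 E1.3221
G1 X0.00 Y0.00 E1.9208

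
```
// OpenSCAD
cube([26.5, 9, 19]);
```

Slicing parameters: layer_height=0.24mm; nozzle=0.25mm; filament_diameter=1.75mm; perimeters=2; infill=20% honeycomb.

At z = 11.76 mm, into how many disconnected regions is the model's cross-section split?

At z = 11.76 mm: the 26.5×9 cube contributes its full rectangle. The result has 1 disconnected region.

1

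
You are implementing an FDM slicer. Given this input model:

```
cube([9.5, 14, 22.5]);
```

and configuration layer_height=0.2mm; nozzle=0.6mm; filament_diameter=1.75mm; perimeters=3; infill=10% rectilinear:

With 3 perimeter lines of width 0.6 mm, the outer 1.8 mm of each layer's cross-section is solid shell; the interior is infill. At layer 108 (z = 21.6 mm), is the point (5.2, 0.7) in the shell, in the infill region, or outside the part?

At z = 21.6 mm: the cube (footprint 9.5×14) is included at this height. Overall, the cross-section is a single solid region. The nearest boundary edge runs (0.00, 0.00)→(9.50, 0.00); distance from the point to it = 0.70 mm. The point is inside the cross-section, 0.70 mm from the nearest boundary — within the 1.8 mm shell band (3 × 0.6).

shell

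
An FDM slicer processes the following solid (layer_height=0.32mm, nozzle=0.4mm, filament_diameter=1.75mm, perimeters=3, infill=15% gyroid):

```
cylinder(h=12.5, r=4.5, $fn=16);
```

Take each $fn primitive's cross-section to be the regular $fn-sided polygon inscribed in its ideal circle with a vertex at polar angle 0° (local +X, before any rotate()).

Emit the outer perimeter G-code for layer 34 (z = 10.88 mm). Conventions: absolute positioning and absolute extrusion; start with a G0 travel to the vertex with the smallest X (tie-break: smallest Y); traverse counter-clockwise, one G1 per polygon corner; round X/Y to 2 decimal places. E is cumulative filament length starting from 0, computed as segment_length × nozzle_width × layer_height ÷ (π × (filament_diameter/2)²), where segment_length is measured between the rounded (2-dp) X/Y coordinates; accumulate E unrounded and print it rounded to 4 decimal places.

At z = 10.88 mm: the r=4.5 cylinder contributes a regular 16-gon of circumradius 4.5. The outline is a single polygon with 16 vertices. Extrusion per mm of travel: 0.4 × 0.32 / (π × 0.875²) = 0.053216. Accumulating E over each segment gives final E = 1.4950.

G0 X-4.50 Y0.00 Z10.88
G1 X-4.16 Y-1.72 E0.0933
G1 X-3.18 Y-3.18 E0.1869
G1 X-1.72 Y-4.16 E0.2805
G1 X0.00 Y-4.50 E0.3738
G1 X1.72 Y-4.16 E0.4671
G1 X3.18 Y-3.18 E0.5606
G1 X4.16 Y-1.72 E0.6542
G1 X4.50 Y0.00 E0.7475
G1 X4.16 Y1.72 E0.8408
G1 X3.18 Y3.18 E0.9344
G1 X1.72 Y4.16 E1.0280
G1 X0.00 Y4.50 E1.1213
G1 X-1.72 Y4.16 E1.2146
G1 X-3.18 Y3.18 E1.3082
G1 X-4.16 Y1.72 E1.4017
G1 X-4.50 Y0.00 E1.4950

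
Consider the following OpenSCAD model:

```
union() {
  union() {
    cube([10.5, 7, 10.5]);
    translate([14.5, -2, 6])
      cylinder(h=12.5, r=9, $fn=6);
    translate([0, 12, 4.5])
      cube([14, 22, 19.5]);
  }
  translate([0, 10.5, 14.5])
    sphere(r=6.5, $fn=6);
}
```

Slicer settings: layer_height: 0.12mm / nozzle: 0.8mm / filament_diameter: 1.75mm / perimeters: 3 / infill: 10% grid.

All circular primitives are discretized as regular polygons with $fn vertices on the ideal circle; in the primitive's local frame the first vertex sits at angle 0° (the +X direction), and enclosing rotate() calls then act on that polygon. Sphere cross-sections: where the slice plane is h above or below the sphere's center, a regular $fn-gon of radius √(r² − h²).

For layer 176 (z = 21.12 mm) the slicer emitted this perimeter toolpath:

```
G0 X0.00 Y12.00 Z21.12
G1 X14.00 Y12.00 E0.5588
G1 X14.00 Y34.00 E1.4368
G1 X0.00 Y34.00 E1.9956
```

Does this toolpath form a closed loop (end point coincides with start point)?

no

Start point (G0): (0.00, 12.00). End point (last G1): the path does not return to the start — open.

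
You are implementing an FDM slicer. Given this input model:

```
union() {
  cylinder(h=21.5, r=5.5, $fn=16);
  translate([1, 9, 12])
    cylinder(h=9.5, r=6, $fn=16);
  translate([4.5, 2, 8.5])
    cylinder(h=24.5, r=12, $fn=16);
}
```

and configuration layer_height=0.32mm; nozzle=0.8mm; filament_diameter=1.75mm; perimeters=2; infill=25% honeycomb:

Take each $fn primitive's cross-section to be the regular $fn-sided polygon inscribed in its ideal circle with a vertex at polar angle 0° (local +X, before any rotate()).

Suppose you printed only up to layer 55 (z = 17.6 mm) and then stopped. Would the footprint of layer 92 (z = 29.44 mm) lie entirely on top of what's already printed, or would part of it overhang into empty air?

entirely on top

Compare the two slices. At z = 17.6: the r=5.5 cylinder gives a regular 16-gon of circumradius 5.5 (constant along its height) (area = (16/2)·5.500²·sin(360°/16) = 92.61 mm²); the r=6 cylinder at (1, 9) gives a regular 16-gon of circumradius 6 (constant along its height) (area = (16/2)·6.000²·sin(360°/16) = 110.21 mm²); the cylinder at (4.5, 2): section is a regular 16-gon, circumradius r=12 (area = (16/2)·12.000²·sin(360°/16) = 440.85 mm²); Merging all regions: the regions partially overlap — summed areas 643.67 mm² minus the doubly-counted overlap 188.23 mm² gives 455.44 mm² — area = 455.44 mm². At z = 29.44: the cylinder is absent (z outside [0, 21.5]); the cylinder at (1, 9) does not reach this height (z outside [12, 21.5]); the r=12 cylinder at (4.5, 2) gives a regular 16-gon of circumradius 12 (constant along its height) (area = (16/2)·12.000²·sin(360°/16) = 440.85 mm²); Taking the union: only the r=12 cylinder at (4.5, 2) is present, so the union is just that shape — area = 440.85 mm². Checking containment: the cross-section at z = 29.44 is a subset of the cross-section at z = 17.6.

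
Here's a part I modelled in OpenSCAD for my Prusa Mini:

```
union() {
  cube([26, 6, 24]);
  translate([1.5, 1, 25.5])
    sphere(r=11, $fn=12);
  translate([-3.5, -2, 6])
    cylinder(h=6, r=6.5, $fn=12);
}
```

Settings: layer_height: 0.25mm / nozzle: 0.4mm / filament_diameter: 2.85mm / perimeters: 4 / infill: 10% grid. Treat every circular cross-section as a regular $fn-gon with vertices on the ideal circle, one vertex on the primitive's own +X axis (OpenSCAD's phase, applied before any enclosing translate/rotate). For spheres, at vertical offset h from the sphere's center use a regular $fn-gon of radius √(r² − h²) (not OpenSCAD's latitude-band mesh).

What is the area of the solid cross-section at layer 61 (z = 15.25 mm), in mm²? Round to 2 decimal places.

At z = 15.25 mm: the cube is present — its section is the full 26×6 rectangle (area 156.00 mm²); the r=11 sphere at (1.5, 1) slices to a regular 12-gon of circumradius 3.992 (√(r²−h²) with h=10.25 from center) (area = (12/2)·3.992²·sin(360°/12) = 47.81 mm²); the cylinder at (-3.5, -2) is not intersected at this z (z outside [6, 12]); Merging all regions: the regions partially overlap — summed areas 203.81 mm² minus the doubly-counted overlap 23.00 mm² gives 180.81 mm² — area = 180.81 mm². Overall, the cross-section is a single solid region. Net area = 180.81 mm².

180.81 mm²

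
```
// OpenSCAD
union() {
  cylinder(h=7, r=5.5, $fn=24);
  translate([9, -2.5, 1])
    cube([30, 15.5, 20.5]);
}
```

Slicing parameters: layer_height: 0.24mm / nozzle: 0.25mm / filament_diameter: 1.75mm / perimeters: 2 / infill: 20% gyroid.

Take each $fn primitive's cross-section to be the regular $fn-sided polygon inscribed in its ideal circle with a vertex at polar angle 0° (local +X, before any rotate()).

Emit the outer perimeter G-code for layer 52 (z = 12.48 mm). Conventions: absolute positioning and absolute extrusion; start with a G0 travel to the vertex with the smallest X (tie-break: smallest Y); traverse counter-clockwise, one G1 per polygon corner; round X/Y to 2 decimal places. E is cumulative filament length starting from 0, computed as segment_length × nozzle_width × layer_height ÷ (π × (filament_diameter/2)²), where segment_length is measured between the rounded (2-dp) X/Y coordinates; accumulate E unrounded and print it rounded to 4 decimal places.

G0 X9.00 Y-2.50 Z12.48
G1 X39.00 Y-2.50 E0.7484
G1 X39.00 Y13.00 E1.1350
G1 X9.00 Y13.00 E1.8834
G1 X9.00 Y-2.50 E2.2700

At z = 12.48 mm: the cylinder is absent (z outside [0, 7]); the cube at (9, -2.5) (footprint 30×15.5) is included at this height; Merging all regions: only the 30×15.5 cube at (9, -2.5) is present, so the union is just that shape — 1 connected region. The outline is a single polygon with 4 vertices. Extrusion per mm of travel: 0.25 × 0.24 / (π × 0.875²) = 0.024945. Accumulating E over each segment gives final E = 2.2700.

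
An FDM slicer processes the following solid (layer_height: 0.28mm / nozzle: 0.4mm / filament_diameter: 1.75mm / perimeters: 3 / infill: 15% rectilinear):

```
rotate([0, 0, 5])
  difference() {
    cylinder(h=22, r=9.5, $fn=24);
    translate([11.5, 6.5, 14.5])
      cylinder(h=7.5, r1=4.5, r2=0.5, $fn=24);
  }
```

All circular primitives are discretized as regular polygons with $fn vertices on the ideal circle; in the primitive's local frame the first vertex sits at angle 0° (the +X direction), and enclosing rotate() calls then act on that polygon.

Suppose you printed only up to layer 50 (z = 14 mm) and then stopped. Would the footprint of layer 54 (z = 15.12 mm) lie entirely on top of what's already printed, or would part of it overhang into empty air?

Compare the two slices. At z = 14: the r=9.5 cylinder contributes a regular 24-gon of circumradius 9.5 (area = (24/2)·9.500²·sin(360°/24) = 280.30 mm²); the cone at (11.5, 6.5) does not reach this height (z outside [14.5, 22]); After the difference (first − rest): none of the subtracted shapes is present at this height, so the r=9.5 cylinder is unchanged — area = 280.30 mm²; (rotated 5° about Z; rotation is an isometry so areas/perimeters/island counts are preserved). At z = 15.12: the r=9.5 cylinder contributes a regular 24-gon of circumradius 9.5 (area = (24/2)·9.500²·sin(360°/24) = 280.30 mm²); the cone at (11.5, 6.5): at t=0.083 of its height the radius interpolates to r₁+(r₂−r₁)t = 4.169, giving a regular 24-gon of that circumradius (area = (24/2)·4.169²·sin(360°/24) = 53.99 mm²); Taking the first minus the rest: starting from the r=9.5 cylinder (280.30 mm²), the cone at (11.5, 6.5) partially overlaps it — only the 0.74 mm² overlap (of its 53.99 mm²) is removed, clipping the outline — area = 279.56 mm²; (whole slice rotated 5° about Z — lengths, areas and connectivity unchanged). Checking containment: the cross-section at z = 15.12 is a subset of the cross-section at z = 14.

entirely on top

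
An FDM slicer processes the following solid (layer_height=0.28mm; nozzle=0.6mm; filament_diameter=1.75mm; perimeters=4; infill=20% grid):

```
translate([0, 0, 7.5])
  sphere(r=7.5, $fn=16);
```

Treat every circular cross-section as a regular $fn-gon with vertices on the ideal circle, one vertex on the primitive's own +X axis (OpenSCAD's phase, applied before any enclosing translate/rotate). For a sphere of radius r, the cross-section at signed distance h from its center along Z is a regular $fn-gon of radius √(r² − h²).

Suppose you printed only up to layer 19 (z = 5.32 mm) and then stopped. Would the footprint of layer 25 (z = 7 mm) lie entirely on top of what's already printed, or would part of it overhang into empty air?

part overhangs

Compare the two slices. At z = 5.32: the sphere: section is a regular 16-gon, circumradius = √(r²−h²) = √(7.5²−2.18²) = 7.176 (area = (16/2)·7.176²·sin(360°/16) = 157.66 mm²). At z = 7: the sphere: section is a regular 16-gon, circumradius = √(r²−h²) = √(7.5²−0.5²) = 7.483 (area = (16/2)·7.483²·sin(360°/16) = 171.44 mm²). Checking containment: at z = 7 the cross-section extends beyond the z = 5.32 cross-section by about 13.78 mm².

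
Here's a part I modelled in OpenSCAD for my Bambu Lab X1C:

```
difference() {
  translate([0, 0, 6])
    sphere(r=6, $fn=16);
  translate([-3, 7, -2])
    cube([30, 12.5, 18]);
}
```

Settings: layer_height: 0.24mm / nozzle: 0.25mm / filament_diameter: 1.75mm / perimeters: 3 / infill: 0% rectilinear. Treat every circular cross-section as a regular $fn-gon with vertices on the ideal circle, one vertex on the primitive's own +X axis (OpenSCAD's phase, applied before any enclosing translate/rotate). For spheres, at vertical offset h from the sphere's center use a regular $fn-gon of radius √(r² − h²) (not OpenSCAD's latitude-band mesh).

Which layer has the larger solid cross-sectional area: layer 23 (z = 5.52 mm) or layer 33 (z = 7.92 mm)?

Layer 23 (z = 5.52): the r=6 sphere contributes a regular 16-gon of circumradius √(6²−0.48²) = 5.981 (area = (16/2)·5.981²·sin(360°/16) = 109.51 mm²); the cube at (-3, 7) (footprint 30×12.5) is included at this height (area 375.00 mm²); After the difference (first − rest): starting from the r=6 sphere (109.51 mm²), the 30×12.5 cube at (-3, 7) misses the remaining region (no effect) — area = 109.51 mm². So its area = 109.51 mm². Layer 33 (z = 7.92): the sphere: section is a regular 16-gon, circumradius = √(r²−h²) = √(6²−1.92²) = 5.685 (area = (16/2)·5.685²·sin(360°/16) = 98.93 mm²); the cube at (-3, 7) (footprint 30×12.5) is included at this height (area 375.00 mm²); Subtracting the remaining from the first: starting from the r=6 sphere (98.93 mm²), the 30×12.5 cube at (-3, 7) misses the remaining region (no effect) — area = 98.93 mm². So its area = 98.93 mm². Layer 23 is larger (109.51 vs 98.93 mm²).

layer 23 (z = 5.52 mm)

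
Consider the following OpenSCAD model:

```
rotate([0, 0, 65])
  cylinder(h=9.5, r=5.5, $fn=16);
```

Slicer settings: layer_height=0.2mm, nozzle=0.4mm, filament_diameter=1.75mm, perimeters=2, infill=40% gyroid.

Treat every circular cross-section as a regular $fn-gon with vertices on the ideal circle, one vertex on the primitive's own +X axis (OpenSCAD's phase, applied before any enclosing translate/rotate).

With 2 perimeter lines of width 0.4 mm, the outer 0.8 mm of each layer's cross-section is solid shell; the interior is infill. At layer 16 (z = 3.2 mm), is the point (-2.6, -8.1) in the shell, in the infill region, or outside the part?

At z = 3.2 mm: the r=5.5 cylinder gives a regular 16-gon of circumradius 5.5 (constant along its height); (whole slice rotated 65° about Z — lengths, areas and connectivity unchanged). Overall, the cross-section is a single solid region. Undo the 65° rotation: the query point maps to (-8.440, -1.067) in the un-rotated model frame. The nearest boundary edge runs (-5.50, 0.00)→(-5.08, -2.10); distance from the point to it = 3.09 mm. The point is not inside any of the regions above, so it lies outside the cross-section (3.09 mm from the nearest boundary).

outside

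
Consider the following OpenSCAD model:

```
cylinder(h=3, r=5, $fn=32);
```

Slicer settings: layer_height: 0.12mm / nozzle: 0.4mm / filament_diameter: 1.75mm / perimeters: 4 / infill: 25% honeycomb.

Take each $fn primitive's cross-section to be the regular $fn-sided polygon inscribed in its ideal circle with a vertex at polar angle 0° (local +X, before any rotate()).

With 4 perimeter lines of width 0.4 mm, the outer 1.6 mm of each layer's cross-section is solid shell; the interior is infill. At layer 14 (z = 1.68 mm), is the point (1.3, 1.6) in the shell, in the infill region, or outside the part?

At z = 1.68 mm: the cylinder: section is a regular 32-gon, circumradius r=5. Overall, the cross-section is a single solid region. The nearest boundary edge runs (3.54, 3.54)→(2.78, 4.16); distance from the point to it = 2.91 mm. The point is inside the cross-section and 2.91 mm from the nearest boundary — more than the 1.6 mm shell width (4 × 0.4), so it's in the infill interior.

infill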